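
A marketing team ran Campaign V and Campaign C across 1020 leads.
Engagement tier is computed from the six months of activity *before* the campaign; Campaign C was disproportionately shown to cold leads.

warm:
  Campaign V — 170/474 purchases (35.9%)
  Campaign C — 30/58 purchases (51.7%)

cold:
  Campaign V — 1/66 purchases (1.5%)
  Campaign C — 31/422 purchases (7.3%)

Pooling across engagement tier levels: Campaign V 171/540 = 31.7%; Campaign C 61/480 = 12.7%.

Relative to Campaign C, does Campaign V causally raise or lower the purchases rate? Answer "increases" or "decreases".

Nothing the campaign does changes engagement tier; the imbalance is an allocation artefact. With engagement tier also predicting the outcome, the pooled figure is confounded, and the within-stratum comparison is the causal one.
Within each level — warm: 35.9% vs 51.7%; cold: 1.5% vs 7.3% — Campaign C is higher every time.

decreases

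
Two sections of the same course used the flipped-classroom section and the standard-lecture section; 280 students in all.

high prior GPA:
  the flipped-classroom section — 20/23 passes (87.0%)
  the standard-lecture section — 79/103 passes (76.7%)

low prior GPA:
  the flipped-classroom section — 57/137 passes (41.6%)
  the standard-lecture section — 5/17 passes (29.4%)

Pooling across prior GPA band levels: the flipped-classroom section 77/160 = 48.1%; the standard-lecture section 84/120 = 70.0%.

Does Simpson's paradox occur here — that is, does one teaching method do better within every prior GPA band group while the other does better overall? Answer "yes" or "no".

Within each prior GPA band level (high prior GPA 87.0% vs 76.7%; low prior GPA 41.6% vs 29.4%), the flipped-classroom section has the higher rate every time. Pooled: 48.1% vs 70.0% — the standard-lecture section has the higher rate overall. The two comparisons disagree.

yes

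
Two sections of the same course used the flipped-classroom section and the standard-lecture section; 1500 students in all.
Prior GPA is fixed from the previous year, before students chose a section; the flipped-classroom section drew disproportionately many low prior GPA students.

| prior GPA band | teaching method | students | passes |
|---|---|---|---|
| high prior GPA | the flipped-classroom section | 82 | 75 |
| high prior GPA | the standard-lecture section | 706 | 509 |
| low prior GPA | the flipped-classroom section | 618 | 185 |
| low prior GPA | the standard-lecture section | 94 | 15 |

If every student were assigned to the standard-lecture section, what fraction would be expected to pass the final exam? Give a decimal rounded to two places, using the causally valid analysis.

the flipped-classroom section is higher inside every prior GPA band stratum but the standard-lecture section is higher in aggregate. Whether to stratify depends on how prior GPA band relates to the teaching method.
Prior GPA band satisfies the back-door criterion: it is not a descendant of the teaching method, and it blocks the spurious path from teaching method to outcome. Adjusting for it (i.e., using the within-prior GPA band rates) gives the causal effect.
Standardising the standard-lecture section to the population prior GPA band mix: 0.525·509/706 + 0.475·15/94 = 0.454.

0.45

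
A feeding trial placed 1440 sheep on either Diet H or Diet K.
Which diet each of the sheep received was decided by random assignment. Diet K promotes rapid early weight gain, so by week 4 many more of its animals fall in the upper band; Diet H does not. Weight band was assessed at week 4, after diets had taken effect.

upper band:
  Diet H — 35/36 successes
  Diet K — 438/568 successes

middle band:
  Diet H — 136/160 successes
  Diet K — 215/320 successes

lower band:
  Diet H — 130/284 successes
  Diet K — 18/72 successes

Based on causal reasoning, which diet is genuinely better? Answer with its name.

Diet K

Week-4 weight band is recorded after the diet and is itself shifted by it — it sits on the causal path from diet to outcome. Conditioning on a mediator would strip out part of the effect we want; the pooled comparison gives the total causal effect.
Pooled: Diet H 62.7% vs Diet K 69.9%; Diet K is higher overall.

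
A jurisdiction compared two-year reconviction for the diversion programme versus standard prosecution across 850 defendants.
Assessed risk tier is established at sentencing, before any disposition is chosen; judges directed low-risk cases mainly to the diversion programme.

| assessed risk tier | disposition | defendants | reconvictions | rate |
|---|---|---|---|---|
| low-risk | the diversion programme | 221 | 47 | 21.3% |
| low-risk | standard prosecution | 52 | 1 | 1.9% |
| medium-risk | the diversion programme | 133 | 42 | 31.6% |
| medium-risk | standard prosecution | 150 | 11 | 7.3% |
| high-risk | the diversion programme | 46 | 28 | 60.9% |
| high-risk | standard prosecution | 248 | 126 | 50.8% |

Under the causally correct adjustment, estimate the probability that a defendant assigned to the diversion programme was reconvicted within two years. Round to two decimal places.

The assessed risk tier-specific comparison favours standard prosecution throughout, but the pooled figures favour the diversion programme. The question is whether to condition on assessed risk tier.
Since assessed risk tier is a pre-existing factor (not a product of the disposition) and it affects the outcome on its own, it is a confounder. The stratified rates, not the pooled rate, identify the causal effect.
Standardising the diversion programme to the population assessed risk tier mix: 0.321·47/221 + 0.333·42/133 + 0.346·28/46 = 0.384.

0.38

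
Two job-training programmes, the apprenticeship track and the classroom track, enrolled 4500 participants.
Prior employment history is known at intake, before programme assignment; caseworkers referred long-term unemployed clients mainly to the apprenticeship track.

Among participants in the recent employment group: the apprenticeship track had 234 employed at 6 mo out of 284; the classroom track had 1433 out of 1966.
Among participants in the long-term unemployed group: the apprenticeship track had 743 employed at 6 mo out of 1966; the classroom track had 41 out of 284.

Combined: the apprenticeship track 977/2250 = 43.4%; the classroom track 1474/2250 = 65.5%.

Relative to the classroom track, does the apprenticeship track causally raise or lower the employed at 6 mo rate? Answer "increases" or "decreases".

increases

The stratified and pooled comparisons disagree (the apprenticeship track wins within each prior employment history; the classroom track wins overall), so the answer turns on the causal role of prior employment history.
Prior employment history differs across programmes for reasons unrelated to any effect of the programme itself, and it separately predicts the outcome — a classic confounder. We must compare within prior employment history levels.
Within each level — recent employment: 82.4% vs 72.9%; long-term unemployed: 37.8% vs 14.4% — the apprenticeship track is higher every time.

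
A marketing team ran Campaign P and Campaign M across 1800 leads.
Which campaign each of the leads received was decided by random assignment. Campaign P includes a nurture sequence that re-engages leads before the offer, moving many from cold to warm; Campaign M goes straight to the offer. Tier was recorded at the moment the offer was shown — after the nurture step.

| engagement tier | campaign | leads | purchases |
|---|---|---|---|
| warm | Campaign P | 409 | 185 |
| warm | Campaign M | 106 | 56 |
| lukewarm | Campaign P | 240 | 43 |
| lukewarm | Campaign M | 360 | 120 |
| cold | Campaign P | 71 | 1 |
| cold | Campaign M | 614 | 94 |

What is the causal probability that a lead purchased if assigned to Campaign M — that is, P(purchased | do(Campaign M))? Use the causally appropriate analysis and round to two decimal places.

Engagement tier lies on the pathway campaign → engagement tier → outcome, so adjusting for it blocks the indirect effect. For the total causal effect of campaign, use the unadjusted pooled rates.
So P(outcome | do(Campaign M)) is just the pooled rate for Campaign M: 270/1080 = 0.250.

0.25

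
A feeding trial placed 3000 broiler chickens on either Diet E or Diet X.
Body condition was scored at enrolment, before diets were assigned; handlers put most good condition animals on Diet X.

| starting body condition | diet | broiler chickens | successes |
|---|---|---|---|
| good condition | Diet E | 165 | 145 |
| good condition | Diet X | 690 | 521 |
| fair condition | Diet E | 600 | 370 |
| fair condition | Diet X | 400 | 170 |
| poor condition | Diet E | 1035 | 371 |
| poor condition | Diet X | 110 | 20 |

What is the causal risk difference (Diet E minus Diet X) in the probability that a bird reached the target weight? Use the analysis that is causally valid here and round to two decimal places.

+0.17

The starting body condition-specific comparison favours Diet E throughout, but the pooled figures favour Diet X. The question is whether to condition on starting body condition.
Starting body condition is set before the diet has any effect — it is not caused by the diet — and it independently drives the outcome. That makes it a confounder, so the causal comparison is within starting body condition levels.
Adjusting over the population distribution of starting body condition: 0.285·(0.879−0.755) + 0.333·(0.617−0.425) + 0.382·(0.358−0.182) = +0.167.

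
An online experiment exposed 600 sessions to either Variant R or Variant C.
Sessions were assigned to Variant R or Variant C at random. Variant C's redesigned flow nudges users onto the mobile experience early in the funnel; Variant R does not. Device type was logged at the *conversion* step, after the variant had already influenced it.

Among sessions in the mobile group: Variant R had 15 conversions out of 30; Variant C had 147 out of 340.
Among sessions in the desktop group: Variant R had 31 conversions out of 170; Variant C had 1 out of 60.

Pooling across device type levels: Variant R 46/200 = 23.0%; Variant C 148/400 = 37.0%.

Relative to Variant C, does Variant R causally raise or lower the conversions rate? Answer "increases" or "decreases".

decreases

The stratified and pooled comparisons disagree (Variant R wins within each device type; Variant C wins overall), so the answer turns on the causal role of device type.
Device type is recorded after the variant and is itself shifted by it — it sits on the causal path from variant to outcome. Conditioning on a mediator would strip out part of the effect we want; the pooled comparison gives the total causal effect.
Pooled: Variant R 23.0% vs Variant C 37.0%; Variant C is higher overall.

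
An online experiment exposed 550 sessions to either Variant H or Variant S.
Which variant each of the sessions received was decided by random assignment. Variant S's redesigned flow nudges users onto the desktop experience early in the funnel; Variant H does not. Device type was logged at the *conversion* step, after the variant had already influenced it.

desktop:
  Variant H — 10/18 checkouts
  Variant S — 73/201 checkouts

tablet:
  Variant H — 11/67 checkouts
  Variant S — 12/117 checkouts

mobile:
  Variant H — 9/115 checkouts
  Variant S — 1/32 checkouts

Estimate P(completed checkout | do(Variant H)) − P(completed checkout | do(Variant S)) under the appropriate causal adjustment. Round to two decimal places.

The distribution of device type is itself part of what the variant does — it is an intermediate outcome. Holding it fixed would remove that part of the effect; the total effect is the pooled difference.
The causal difference is the pooled difference: 0.150 − 0.246 = -0.096.

-0.10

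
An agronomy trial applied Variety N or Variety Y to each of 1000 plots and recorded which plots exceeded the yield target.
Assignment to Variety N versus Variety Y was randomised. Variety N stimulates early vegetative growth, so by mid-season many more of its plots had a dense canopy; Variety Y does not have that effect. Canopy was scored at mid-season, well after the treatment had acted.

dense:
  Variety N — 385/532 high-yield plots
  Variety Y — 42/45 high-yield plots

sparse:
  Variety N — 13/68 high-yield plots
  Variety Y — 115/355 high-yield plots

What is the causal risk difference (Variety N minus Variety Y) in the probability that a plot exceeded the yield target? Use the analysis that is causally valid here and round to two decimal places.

+0.27

The stratified and pooled comparisons disagree (Variety Y wins within each mid-season canopy; Variety N wins overall), so the answer turns on the causal role of mid-season canopy.
Mid-season canopy here is a post-treatment variable shaped by the variety; conditioning on it would introduce bias rather than remove it. The overall comparison is the causal one.
The causal difference is the pooled difference: 0.663 − 0.393 = +0.271.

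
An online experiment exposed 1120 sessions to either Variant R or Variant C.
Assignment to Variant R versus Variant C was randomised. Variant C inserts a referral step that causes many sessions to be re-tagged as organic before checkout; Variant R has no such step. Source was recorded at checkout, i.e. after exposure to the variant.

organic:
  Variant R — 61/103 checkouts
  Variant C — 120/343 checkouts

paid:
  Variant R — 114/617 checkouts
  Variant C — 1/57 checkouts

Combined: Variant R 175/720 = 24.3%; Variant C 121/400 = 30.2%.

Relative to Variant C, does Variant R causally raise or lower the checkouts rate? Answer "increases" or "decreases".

decreases

The stratified and pooled comparisons disagree (Variant R wins within each traffic source; Variant C wins overall), so the answer turns on the causal role of traffic source.
The distribution of traffic source is itself part of what the variant does — it is an intermediate outcome. Holding it fixed would remove that part of the effect; the total effect is the pooled difference.
Pooled: Variant R 24.3% vs Variant C 30.2%; Variant C is higher overall.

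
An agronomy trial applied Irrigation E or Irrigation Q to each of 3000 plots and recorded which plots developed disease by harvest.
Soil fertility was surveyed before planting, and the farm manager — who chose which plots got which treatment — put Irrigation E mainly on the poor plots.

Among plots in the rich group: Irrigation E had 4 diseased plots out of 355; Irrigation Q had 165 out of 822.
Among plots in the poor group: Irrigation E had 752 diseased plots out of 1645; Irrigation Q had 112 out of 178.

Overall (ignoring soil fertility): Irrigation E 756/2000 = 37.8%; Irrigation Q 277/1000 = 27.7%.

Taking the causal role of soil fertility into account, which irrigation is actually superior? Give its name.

Irrigation E

Irrigation E is lower inside every soil fertility stratum but Irrigation Q is lower in aggregate. Whether to stratify depends on how soil fertility relates to the irrigation.
Soil fertility is set before the irrigation has any effect — it is not caused by the irrigation — and it independently drives the outcome. That makes it a confounder, so the causal comparison is within soil fertility levels.
Within each level — rich: 1.1% vs 20.1%; poor: 45.7% vs 62.9% — Irrigation E is lower every time.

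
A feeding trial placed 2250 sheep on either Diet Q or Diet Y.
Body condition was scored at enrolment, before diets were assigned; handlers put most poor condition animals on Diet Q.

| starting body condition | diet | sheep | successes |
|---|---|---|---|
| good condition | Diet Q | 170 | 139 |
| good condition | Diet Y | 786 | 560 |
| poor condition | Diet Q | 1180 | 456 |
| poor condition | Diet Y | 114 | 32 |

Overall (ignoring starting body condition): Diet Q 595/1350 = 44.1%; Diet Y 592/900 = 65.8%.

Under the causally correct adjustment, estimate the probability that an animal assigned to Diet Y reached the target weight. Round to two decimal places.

The starting body condition-specific comparison favours Diet Q throughout, but the pooled figures favour Diet Y. The question is whether to condition on starting body condition.
Nothing the diet does changes starting body condition; the imbalance is an allocation artefact. With starting body condition also predicting the outcome, the pooled figure is confounded, and the within-stratum comparison is the causal one.
Standardising Diet Y to the population starting body condition mix: 0.425·560/786 + 0.575·32/114 = 0.464.

0.46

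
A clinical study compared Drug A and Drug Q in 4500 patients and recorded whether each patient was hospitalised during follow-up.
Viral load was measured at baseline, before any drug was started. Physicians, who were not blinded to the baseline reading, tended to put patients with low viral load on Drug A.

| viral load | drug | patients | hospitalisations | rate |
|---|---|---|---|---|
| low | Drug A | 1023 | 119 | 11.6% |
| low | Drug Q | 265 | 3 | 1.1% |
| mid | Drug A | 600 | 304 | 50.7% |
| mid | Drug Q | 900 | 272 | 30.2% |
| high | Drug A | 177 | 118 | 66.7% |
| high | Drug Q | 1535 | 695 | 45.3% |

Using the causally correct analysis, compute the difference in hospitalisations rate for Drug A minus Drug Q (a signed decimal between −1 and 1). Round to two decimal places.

Since viral load is a pre-existing factor (not a product of the drug) and it affects the outcome on its own, it is a confounder. The stratified rates, not the pooled rate, identify the causal effect.
Adjusting over the population distribution of viral load: 0.286·(0.116−0.011) + 0.333·(0.507−0.302) + 0.380·(0.667−0.453) = +0.180.

+0.18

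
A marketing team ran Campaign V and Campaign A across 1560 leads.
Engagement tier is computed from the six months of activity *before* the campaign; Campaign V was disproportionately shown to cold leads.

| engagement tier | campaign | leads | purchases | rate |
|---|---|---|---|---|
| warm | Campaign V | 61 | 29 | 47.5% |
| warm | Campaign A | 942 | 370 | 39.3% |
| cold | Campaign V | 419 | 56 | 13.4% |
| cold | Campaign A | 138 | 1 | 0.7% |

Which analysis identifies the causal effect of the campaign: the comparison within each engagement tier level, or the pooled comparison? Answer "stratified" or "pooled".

Campaign V is higher inside every engagement tier stratum but Campaign A is higher in aggregate. Whether to stratify depends on how engagement tier relates to the campaign.
The imbalance in engagement tier arose from how leads were allocated, not from anything the campaign did; and engagement tier independently affects the outcome. The pooled gap is confounded — condition on engagement tier.
Within each level — warm: 47.5% vs 39.3%; cold: 13.4% vs 0.7% — Campaign V is higher every time.

stratified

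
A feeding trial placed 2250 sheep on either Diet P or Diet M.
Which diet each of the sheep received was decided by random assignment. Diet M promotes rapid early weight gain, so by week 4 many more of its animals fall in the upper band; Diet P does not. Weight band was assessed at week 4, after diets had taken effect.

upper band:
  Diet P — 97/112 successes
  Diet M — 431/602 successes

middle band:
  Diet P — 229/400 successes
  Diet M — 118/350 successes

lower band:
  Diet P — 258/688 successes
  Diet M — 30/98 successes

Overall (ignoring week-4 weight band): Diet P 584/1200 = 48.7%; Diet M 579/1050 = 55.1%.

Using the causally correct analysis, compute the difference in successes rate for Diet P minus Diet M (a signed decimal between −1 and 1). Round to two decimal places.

Week-4 weight band here is a post-treatment variable shaped by the diet; conditioning on it would introduce bias rather than remove it. The overall comparison is the causal one.
The causal difference is the pooled difference: 0.487 − 0.551 = -0.065.

-0.06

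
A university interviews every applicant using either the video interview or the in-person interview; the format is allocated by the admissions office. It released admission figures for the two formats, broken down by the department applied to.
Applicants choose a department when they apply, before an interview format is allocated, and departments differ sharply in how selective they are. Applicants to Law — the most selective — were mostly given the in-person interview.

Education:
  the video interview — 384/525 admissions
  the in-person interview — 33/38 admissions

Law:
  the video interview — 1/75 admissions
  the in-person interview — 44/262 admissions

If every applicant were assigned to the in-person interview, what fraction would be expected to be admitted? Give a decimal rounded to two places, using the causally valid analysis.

The stratified and pooled comparisons disagree (the in-person interview wins within each department; the video interview wins overall), so the answer turns on the causal role of department.
Department satisfies the back-door criterion: it is not a descendant of the interview format, and it blocks the spurious path from interview format to outcome. Adjusting for it (i.e., using the within-department rates) gives the causal effect.
Standardising the in-person interview to the population department mix: 0.626·33/38 + 0.374·44/262 = 0.606.

0.61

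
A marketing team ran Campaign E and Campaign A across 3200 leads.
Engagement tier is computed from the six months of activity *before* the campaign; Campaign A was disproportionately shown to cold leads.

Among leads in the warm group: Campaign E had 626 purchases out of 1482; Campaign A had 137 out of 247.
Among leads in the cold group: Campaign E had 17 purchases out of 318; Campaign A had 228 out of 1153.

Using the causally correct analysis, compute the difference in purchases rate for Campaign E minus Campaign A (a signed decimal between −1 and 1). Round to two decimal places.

Nothing the campaign does changes engagement tier; the imbalance is an allocation artefact. With engagement tier also predicting the outcome, the pooled figure is confounded, and the within-stratum comparison is the causal one.
Adjusting over the population distribution of engagement tier: 0.540·(0.422−0.555) + 0.460·(0.053−0.198) = -0.138.

-0.14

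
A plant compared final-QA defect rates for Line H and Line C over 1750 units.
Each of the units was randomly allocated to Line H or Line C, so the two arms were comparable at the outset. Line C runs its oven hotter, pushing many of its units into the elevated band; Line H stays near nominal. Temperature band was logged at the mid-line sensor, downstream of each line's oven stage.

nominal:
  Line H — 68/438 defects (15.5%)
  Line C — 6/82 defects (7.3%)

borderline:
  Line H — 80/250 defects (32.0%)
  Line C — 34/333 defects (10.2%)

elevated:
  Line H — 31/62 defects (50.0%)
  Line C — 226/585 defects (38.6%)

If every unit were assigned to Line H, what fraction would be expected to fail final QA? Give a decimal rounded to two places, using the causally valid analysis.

0.24

In-process temperature band is recorded after the line and is itself shifted by it — it sits on the causal path from line to outcome. Conditioning on a mediator would strip out part of the effect we want; the pooled comparison gives the total causal effect.
So P(outcome | do(Line H)) is just the pooled rate for Line H: 179/750 = 0.239.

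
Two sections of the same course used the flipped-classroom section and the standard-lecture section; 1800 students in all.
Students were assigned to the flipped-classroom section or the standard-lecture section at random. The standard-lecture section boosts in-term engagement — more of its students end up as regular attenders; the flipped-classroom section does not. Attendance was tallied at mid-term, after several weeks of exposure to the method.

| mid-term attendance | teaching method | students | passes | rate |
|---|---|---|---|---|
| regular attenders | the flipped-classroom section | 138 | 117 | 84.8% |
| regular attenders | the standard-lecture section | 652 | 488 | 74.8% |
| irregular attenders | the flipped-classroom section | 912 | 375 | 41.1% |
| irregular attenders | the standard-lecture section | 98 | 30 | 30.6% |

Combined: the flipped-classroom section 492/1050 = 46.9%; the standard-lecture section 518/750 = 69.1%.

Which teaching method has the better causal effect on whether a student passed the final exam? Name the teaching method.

the standard-lecture section

Mid-term attendance lies on the pathway teaching method → mid-term attendance → outcome, so adjusting for it blocks the indirect effect. For the total causal effect of teaching method, use the unadjusted pooled rates.
Pooled: the flipped-classroom section 46.9% vs the standard-lecture section 69.1%; the standard-lecture section is higher overall.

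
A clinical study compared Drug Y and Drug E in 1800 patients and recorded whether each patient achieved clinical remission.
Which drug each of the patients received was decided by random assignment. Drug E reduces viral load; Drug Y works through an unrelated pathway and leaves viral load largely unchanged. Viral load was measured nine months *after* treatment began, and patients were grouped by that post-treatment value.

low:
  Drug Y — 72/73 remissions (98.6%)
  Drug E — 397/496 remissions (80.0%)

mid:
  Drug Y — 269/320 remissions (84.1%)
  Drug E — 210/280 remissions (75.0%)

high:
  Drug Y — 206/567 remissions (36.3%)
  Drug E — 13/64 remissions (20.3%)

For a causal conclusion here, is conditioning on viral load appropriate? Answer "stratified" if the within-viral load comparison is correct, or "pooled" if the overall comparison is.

Viral load is downstream of the drug. One should not condition on a consequence of treatment, so the overall rates are the right comparison.
Pooled: Drug Y 57.0% vs Drug E 73.8%; Drug E is higher overall.

pooled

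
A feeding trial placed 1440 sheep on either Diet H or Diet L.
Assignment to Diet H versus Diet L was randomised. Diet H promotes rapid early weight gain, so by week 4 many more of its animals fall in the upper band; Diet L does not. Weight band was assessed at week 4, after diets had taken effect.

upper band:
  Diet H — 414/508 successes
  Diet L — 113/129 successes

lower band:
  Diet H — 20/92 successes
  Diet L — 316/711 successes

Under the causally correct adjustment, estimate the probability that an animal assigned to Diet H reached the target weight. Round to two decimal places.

0.72

Week-4 weight band lies on the pathway diet → week-4 weight band → outcome, so adjusting for it blocks the indirect effect. For the total causal effect of diet, use the unadjusted pooled rates.
So P(outcome | do(Diet H)) is just the pooled rate for Diet H: 434/600 = 0.723.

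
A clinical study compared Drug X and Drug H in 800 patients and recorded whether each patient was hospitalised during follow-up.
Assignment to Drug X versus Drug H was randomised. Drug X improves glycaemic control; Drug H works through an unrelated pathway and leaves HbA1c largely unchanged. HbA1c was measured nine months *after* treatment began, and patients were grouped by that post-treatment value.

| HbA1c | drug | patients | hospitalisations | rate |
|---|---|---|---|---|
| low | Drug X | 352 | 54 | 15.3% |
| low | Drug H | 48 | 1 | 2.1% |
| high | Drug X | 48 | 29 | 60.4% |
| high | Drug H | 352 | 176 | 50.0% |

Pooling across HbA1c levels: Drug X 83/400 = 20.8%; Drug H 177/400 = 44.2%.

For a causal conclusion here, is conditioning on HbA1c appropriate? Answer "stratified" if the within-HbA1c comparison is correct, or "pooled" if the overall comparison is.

Within every HbA1c level Drug H has the lower rate, yet pooled Drug X does — Simpson's reversal.
HbA1c here is a post-treatment variable shaped by the drug; conditioning on it would introduce bias rather than remove it. The overall comparison is the causal one.
Pooled: Drug X 20.8% vs Drug H 44.2%; Drug X is lower overall.

pooled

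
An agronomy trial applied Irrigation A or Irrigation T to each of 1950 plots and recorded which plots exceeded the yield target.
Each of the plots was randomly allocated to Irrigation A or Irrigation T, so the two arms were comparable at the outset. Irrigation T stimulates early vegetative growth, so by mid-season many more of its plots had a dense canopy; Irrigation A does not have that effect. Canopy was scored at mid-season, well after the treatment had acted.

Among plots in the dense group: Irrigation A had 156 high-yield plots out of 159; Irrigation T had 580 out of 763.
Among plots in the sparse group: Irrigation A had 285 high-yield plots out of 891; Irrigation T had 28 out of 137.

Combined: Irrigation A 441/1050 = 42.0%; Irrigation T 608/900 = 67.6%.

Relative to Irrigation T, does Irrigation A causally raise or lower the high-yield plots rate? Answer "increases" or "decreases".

decreases

Stratifying would compare irrigations among plots the irrigations themselves sorted into mid-season canopy groups — a form of selection on an intermediate. The unconditioned pooled rates give the total causal effect.
Pooled: Irrigation A 42.0% vs Irrigation T 67.6%; Irrigation T is higher overall.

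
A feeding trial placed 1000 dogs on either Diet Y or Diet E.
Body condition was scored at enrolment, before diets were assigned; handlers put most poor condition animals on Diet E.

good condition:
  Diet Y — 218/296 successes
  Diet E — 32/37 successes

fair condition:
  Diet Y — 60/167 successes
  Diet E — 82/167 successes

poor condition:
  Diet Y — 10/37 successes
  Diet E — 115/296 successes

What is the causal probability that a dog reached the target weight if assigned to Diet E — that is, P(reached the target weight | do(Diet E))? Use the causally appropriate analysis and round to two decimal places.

Diet E is higher inside every starting body condition stratum but Diet Y is higher in aggregate. Whether to stratify depends on how starting body condition relates to the diet.
Starting body condition is set before the diet has any effect — it is not caused by the diet — and it independently drives the outcome. That makes it a confounder, so the causal comparison is within starting body condition levels.
Standardising Diet E to the population starting body condition mix: 0.333·32/37 + 0.334·82/167 + 0.333·115/296 = 0.581.

0.58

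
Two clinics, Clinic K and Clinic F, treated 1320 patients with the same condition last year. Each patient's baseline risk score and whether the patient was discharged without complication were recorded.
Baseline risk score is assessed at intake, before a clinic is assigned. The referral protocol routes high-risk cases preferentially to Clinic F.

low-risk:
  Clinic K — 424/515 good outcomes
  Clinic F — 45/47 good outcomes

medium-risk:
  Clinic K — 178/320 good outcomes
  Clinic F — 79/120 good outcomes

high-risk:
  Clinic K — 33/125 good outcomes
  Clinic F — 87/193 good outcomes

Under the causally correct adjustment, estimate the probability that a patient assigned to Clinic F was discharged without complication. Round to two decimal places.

The baseline risk score-specific comparison favours Clinic F throughout, but the pooled figures favour Clinic K. The question is whether to condition on baseline risk score.
Here baseline risk score is a common cause — it drives both which clinic a case falls under and the outcome. The crude comparison mixes populations; the stratum-specific rates are the causally relevant ones.
Standardising Clinic F to the population baseline risk score mix: 0.426·45/47 + 0.333·79/120 + 0.241·87/193 = 0.736.

0.74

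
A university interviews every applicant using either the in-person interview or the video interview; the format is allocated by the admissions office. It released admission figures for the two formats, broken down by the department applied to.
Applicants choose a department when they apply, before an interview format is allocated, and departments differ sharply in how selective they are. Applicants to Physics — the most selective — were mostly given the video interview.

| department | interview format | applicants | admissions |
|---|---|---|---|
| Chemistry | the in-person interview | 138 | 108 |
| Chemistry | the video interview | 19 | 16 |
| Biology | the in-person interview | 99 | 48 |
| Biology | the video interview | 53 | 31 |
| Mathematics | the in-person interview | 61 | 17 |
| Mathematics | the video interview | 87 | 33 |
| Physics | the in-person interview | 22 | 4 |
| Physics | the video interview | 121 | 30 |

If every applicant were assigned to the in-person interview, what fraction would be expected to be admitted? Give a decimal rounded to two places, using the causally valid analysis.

Department differs across interview formats for reasons unrelated to any effect of the interview format itself, and it separately predicts the outcome — a classic confounder. We must compare within department levels.
Standardising the in-person interview to the population department mix: 0.262·108/138 + 0.253·48/99 + 0.247·17/61 + 0.238·4/22 = 0.440.

0.44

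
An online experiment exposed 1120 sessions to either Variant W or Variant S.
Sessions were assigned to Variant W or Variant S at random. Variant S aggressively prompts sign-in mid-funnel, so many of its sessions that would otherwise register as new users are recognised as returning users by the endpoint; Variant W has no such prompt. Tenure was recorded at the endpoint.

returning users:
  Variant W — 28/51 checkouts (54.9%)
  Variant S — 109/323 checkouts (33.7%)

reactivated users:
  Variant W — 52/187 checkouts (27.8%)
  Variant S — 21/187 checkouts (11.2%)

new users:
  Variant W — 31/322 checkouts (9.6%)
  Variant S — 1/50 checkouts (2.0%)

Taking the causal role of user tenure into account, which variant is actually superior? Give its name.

Within every user tenure level Variant W has the higher rate, yet pooled Variant S does — Simpson's reversal.
Stratifying would compare variants among sessions the variants themselves sorted into user tenure groups — a form of selection on an intermediate. The unconditioned pooled rates give the total causal effect.
Pooled: Variant W 19.8% vs Variant S 23.4%; Variant S is higher overall.

Variant S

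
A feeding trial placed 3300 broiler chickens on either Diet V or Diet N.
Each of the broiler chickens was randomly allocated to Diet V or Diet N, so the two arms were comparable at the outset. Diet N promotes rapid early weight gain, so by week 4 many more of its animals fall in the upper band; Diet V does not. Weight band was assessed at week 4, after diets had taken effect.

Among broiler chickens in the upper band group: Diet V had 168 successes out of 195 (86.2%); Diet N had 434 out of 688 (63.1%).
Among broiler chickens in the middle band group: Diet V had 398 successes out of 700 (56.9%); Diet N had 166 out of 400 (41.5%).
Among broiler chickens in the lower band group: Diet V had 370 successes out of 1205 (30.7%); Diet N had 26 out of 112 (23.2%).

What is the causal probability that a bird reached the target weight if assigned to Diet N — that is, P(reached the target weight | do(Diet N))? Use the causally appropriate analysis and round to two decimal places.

0.52

Week-4 weight band is downstream of the diet. One should not condition on a consequence of treatment, so the overall rates are the right comparison.
So P(outcome | do(Diet N)) is just the pooled rate for Diet N: 626/1200 = 0.522.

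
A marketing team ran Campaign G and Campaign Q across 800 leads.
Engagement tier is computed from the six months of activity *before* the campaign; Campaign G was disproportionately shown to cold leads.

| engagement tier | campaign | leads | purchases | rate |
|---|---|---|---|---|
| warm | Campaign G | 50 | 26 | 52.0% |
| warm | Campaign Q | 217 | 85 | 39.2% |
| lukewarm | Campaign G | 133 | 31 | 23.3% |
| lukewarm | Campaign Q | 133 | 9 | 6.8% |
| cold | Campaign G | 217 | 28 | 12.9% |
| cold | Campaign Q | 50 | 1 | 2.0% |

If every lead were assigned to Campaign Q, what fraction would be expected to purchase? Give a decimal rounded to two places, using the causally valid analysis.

0.16

Campaign G is higher inside every engagement tier stratum but Campaign Q is higher in aggregate. Whether to stratify depends on how engagement tier relates to the campaign.
Engagement tier differs across campaigns for reasons unrelated to any effect of the campaign itself, and it separately predicts the outcome — a classic confounder. We must compare within engagement tier levels.
Standardising Campaign Q to the population engagement tier mix: 0.334·85/217 + 0.333·9/133 + 0.334·1/50 = 0.160.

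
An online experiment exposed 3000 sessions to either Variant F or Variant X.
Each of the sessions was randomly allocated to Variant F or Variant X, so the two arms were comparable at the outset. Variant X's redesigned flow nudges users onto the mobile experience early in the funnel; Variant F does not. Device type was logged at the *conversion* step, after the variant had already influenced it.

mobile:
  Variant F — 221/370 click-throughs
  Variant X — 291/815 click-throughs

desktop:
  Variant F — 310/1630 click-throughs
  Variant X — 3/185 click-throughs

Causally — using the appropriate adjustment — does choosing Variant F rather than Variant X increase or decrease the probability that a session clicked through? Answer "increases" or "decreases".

The stratified and pooled comparisons disagree (Variant F wins within each device type; Variant X wins overall), so the answer turns on the causal role of device type.
Device type here is a post-treatment variable shaped by the variant; conditioning on it would introduce bias rather than remove it. The overall comparison is the causal one.
Pooled: Variant F 26.6% vs Variant X 29.4%; Variant X is higher overall.

decreases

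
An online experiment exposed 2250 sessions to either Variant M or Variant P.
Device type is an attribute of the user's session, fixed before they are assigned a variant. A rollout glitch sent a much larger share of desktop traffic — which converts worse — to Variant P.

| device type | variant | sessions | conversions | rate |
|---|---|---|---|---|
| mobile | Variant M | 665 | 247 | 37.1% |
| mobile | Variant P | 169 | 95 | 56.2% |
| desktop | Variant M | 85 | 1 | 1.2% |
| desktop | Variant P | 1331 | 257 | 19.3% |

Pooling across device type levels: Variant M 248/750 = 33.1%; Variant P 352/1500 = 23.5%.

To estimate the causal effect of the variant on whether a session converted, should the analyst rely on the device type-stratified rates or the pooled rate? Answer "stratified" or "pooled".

stratified

Variant P is higher inside every device type stratum but Variant M is higher in aggregate. Whether to stratify depends on how device type relates to the variant.
Since device type is a pre-existing factor (not a product of the variant) and it affects the outcome on its own, it is a confounder. The stratified rates, not the pooled rate, identify the causal effect.
Within each level — mobile: 37.1% vs 56.2%; desktop: 1.2% vs 19.3% — Variant P is higher every time.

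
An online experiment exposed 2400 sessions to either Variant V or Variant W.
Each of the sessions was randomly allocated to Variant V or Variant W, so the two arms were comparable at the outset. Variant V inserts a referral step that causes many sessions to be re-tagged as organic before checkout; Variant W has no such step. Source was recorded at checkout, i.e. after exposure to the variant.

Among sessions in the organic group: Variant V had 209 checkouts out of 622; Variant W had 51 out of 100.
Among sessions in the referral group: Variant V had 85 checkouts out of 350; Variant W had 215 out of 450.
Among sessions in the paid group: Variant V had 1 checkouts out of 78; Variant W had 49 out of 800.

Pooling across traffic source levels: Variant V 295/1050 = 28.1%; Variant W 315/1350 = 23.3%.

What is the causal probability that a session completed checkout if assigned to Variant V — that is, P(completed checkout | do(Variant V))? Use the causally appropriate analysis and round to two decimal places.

0.28

The stratified and pooled comparisons disagree (Variant W wins within each traffic source; Variant V wins overall), so the answer turns on the causal role of traffic source.
Stratifying would compare variants among sessions the variants themselves sorted into traffic source groups — a form of selection on an intermediate. The unconditioned pooled rates give the total causal effect.
So P(outcome | do(Variant V)) is just the pooled rate for Variant V: 295/1050 = 0.281.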